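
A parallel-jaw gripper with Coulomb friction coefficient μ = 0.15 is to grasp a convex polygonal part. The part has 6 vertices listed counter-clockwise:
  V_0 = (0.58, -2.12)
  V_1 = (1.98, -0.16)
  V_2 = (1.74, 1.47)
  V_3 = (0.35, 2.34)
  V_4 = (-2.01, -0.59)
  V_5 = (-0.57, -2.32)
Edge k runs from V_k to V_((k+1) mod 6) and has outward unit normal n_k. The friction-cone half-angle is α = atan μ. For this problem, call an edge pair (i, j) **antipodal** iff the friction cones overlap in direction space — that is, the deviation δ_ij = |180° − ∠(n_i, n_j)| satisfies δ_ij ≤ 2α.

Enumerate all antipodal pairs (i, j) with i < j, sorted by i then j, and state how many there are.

count = 1; pairs: (0,3)

α = atan 0.15 = 8.53°;  2α = 17.06°
n_0 = (+0.8137, -0.5812)
n_1 = (+0.9893, +0.1457)
n_2 = (+0.5305, +0.8477)
n_3 = (-0.7788, +0.6273)
n_4 = (-0.7686, -0.6397)
n_5 = (+0.1713, -0.9852)
  (0,1): δ = 136.09°  ·
  (0,2): δ = 86.50°  ·
  (0,3): δ = 3.31°  ✓
  (0,4): δ = 75.31°  ·
  (0,5): δ = 135.40°  ·
  (1,2): δ = 130.42°  ·
  (1,3): δ = 47.23°  ·
  (1,4): δ = 31.40°  ·
  (1,5): δ = 91.49°  ·
  (2,3): δ = 96.81°  ·
  (2,4): δ = 18.18°  ·
  (2,5): δ = 41.91°  ·
  (3,4): δ = 101.38°  ·
  (3,5): δ = 41.28°  ·
  (4,5): δ = 119.91°  ·
antipodal pairs: 1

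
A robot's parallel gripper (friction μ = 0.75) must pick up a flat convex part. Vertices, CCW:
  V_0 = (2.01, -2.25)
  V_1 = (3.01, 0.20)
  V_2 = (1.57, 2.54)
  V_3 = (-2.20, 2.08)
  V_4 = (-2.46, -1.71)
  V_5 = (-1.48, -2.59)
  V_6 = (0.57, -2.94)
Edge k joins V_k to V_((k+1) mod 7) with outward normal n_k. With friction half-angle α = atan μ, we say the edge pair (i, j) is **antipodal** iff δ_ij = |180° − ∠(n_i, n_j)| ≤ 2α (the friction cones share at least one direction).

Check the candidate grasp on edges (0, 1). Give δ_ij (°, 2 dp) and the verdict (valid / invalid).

δ = 126.19°, invalid

α = atan 0.75 = 36.87°;  2α = 73.74°
edge 0: e_0 = (+1.00, +2.45);  n_0 = (+0.9258, -0.3779)
edge 1: e_1 = (-1.44, +2.34);  n_1 = (+0.8517, +0.5241)
∠(n_0, n_1) = 53.81°
δ = |180° − 53.81°| = 126.19°
126.19° > 2α = 73.74°  →  invalid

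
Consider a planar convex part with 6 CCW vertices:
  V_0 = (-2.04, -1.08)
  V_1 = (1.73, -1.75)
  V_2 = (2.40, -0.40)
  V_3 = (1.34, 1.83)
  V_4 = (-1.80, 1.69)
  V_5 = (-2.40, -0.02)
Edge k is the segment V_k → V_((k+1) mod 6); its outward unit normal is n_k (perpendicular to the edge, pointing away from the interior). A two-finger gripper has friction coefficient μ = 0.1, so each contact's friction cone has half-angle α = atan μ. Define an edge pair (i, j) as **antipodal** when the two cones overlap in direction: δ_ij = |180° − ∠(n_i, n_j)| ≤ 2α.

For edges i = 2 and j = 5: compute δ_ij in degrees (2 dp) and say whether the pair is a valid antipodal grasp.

α = atan 0.1 = 5.71°;  2α = 11.42°
edge 2: e_2 = (-1.06, +2.23);  n_2 = (+0.9032, +0.4293)
edge 5: e_5 = (+0.36, -1.06);  n_5 = (-0.9469, -0.3216)
∠(n_2, n_5) = 173.34°
δ = |180° − 173.34°| = 6.66°
6.66° ≤ 2α = 11.42°  →  valid

δ = 6.66°, valid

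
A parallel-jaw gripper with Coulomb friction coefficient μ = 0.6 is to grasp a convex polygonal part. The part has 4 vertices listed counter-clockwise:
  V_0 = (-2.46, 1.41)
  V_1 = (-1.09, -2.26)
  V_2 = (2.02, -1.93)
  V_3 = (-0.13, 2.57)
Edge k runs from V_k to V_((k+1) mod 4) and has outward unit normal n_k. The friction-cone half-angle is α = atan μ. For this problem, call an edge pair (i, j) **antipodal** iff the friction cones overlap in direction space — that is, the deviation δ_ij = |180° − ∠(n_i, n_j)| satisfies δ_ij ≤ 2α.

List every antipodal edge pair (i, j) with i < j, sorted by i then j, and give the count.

count = 2; pairs: (0,2), (1,3)

α = atan 0.6 = 30.96°;  2α = 61.93°
n_0 = (-0.9369, -0.3497)
n_1 = (+0.1055, -0.9944)
n_2 = (+0.9023, +0.4311)
n_3 = (-0.4457, +0.8952)
  (0,1): δ = 104.41°  ·
  (0,2): δ = 5.07°  ✓
  (0,3): δ = 96.00°  ·
  (1,2): δ = 70.52°  ·
  (1,3): δ = 20.41°  ✓
  (2,3): δ = 89.07°  ·
antipodal pairs: 2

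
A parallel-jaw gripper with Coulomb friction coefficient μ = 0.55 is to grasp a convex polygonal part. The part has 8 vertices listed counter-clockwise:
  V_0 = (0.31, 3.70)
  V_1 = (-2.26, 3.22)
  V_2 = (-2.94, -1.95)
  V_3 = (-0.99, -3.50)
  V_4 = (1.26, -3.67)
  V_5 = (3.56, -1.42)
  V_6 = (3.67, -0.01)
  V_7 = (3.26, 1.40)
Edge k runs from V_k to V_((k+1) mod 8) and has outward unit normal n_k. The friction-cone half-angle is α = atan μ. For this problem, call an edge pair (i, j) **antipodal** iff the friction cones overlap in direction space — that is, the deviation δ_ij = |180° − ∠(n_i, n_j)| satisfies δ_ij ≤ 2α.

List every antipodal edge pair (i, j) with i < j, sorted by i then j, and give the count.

count = 10; pairs: (0,2), (0,3), (0,4), (1,4), (1,5), (1,6), (2,5), (2,6), (2,7), (3,7)

α = atan 0.55 = 28.81°;  2α = 57.62°
n_0 = (-0.1836, +0.9830)
n_1 = (-0.9915, +0.1304)
n_2 = (-0.6222, -0.7828)
n_3 = (-0.0753, -0.9972)
n_4 = (+0.6993, -0.7148)
n_5 = (+0.9970, -0.0778)
n_6 = (+0.9602, +0.2792)
n_7 = (+0.6149, +0.7886)
  (0,1): δ = 108.07°  ·
  (0,2): δ = 49.06°  ✓
  (0,3): δ = 14.90°  ✓
  (0,4): δ = 33.79°  ✓
  (0,5): δ = 74.96°  ·
  (0,6): δ = 95.63°  ·
  (0,7): δ = 131.48°  ·
  (1,2): δ = 120.99°  ·
  (1,3): δ = 86.83°  ·
  (1,4): δ = 38.14°  ✓
  (1,5): δ = 3.03°  ✓
  (1,6): δ = 23.71°  ✓
  (1,7): δ = 59.55°  ·
  (2,3): δ = 145.84°  ·
  (2,4): δ = 97.15°  ·
  (2,5): δ = 55.98°  ✓
  (2,6): δ = 35.31°  ✓
  (2,7): δ = 0.54°  ✓
  (3,4): δ = 131.31°  ·
  (3,5): δ = 90.14°  ·
  (3,6): δ = 69.47°  ·
  (3,7): δ = 33.62°  ✓
  (4,5): δ = 138.83°  ·
  (4,6): δ = 118.16°  ·
  (4,7): δ = 82.31°  ·
  (5,6): δ = 159.33°  ·
  (5,7): δ = 123.48°  ·
  (6,7): δ = 144.16°  ·
antipodal pairs: 10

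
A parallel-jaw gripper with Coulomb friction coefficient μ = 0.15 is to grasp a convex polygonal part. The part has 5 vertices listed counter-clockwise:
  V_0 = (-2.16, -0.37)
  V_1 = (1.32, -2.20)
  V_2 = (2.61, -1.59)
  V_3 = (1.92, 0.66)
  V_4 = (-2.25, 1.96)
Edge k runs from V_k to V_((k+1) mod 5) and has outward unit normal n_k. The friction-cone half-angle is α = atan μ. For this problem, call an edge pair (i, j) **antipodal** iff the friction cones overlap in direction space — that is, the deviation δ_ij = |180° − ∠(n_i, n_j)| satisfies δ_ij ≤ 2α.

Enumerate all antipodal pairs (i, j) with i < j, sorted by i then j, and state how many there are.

α = atan 0.15 = 8.53°;  2α = 17.06°
n_0 = (-0.4654, -0.8851)
n_1 = (+0.4275, -0.9040)
n_2 = (+0.9561, +0.2932)
n_3 = (+0.2976, +0.9547)
n_4 = (-0.9993, -0.0386)
  (0,1): δ = 126.95°  ·
  (0,2): δ = 45.21°  ·
  (0,3): δ = 10.42°  ✓
  (0,4): δ = 119.95°  ·
  (1,2): δ = 98.26°  ·
  (1,3): δ = 42.62°  ·
  (1,4): δ = 66.90°  ·
  (2,3): δ = 124.36°  ·
  (2,4): δ = 14.84°  ✓
  (3,4): δ = 70.47°  ·
antipodal pairs: 2

count = 2; pairs: (0,3), (2,4)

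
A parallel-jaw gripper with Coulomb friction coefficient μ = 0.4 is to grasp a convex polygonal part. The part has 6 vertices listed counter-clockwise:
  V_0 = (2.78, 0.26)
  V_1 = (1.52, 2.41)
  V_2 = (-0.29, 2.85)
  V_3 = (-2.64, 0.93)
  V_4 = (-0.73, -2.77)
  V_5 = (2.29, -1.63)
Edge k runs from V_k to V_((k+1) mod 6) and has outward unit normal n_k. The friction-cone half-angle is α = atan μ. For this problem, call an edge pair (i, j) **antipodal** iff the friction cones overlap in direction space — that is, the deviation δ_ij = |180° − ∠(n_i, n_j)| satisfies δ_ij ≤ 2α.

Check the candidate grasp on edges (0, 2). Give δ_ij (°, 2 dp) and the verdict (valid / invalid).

α = atan 0.4 = 21.80°;  2α = 43.60°
edge 0: e_0 = (-1.26, +2.15);  n_0 = (+0.8628, +0.5056)
edge 2: e_2 = (-2.35, -1.92);  n_2 = (-0.6327, +0.7744)
∠(n_0, n_2) = 98.88°
δ = |180° − 98.88°| = 81.12°
81.12° > 2α = 43.60°  →  invalid

δ = 81.12°, invalid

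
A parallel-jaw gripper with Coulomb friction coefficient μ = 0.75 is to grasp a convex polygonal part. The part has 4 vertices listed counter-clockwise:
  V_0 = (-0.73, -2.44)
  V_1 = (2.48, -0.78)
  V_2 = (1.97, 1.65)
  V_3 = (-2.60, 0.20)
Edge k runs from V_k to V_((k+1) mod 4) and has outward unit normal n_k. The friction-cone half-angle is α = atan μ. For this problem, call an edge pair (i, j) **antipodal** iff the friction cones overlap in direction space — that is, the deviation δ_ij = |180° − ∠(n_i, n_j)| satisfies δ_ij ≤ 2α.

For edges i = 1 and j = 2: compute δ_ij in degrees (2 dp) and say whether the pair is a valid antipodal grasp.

α = atan 0.75 = 36.87°;  2α = 73.74°
edge 1: e_1 = (-0.51, +2.43);  n_1 = (+0.9787, +0.2054)
edge 2: e_2 = (-4.57, -1.45);  n_2 = (-0.3024, +0.9532)
∠(n_1, n_2) = 95.75°
δ = |180° − 95.75°| = 84.25°
84.25° > 2α = 73.74°  →  invalid

δ = 84.25°, invalid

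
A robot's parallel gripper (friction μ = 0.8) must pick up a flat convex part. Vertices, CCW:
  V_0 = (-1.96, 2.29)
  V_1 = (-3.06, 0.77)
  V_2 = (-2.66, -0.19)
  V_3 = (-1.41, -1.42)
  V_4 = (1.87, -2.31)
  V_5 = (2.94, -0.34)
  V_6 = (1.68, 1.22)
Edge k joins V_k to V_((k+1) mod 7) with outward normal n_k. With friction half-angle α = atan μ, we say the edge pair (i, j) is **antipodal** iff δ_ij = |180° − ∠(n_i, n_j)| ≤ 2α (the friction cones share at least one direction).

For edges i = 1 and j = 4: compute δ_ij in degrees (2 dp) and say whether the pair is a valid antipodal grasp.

α = atan 0.8 = 38.66°;  2α = 77.32°
edge 1: e_1 = (+0.40, -0.96);  n_1 = (-0.9231, -0.3846)
edge 4: e_4 = (+1.07, +1.97);  n_4 = (+0.8787, -0.4773)
∠(n_1, n_4) = 128.87°
δ = |180° − 128.87°| = 51.13°
51.13° ≤ 2α = 77.32°  →  valid

δ = 51.13°, valid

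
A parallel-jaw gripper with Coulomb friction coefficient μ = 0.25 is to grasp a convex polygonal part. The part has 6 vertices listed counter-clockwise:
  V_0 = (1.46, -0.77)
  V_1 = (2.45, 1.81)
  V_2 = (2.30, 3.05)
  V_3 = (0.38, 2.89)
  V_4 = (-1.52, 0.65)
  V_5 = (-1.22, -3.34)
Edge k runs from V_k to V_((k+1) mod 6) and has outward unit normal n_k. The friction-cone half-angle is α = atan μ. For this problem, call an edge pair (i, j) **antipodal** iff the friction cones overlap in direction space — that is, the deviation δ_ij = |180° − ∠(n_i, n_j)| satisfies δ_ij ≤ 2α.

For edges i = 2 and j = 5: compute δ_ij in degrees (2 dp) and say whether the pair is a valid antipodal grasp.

δ = 39.04°, invalid

α = atan 0.25 = 14.04°;  2α = 28.07°
edge 2: e_2 = (-1.92, -0.16);  n_2 = (-0.0830, +0.9965)
edge 5: e_5 = (+2.68, +2.57);  n_5 = (+0.6921, -0.7218)
∠(n_2, n_5) = 140.96°
δ = |180° − 140.96°| = 39.04°
39.04° > 2α = 28.07°  →  invalid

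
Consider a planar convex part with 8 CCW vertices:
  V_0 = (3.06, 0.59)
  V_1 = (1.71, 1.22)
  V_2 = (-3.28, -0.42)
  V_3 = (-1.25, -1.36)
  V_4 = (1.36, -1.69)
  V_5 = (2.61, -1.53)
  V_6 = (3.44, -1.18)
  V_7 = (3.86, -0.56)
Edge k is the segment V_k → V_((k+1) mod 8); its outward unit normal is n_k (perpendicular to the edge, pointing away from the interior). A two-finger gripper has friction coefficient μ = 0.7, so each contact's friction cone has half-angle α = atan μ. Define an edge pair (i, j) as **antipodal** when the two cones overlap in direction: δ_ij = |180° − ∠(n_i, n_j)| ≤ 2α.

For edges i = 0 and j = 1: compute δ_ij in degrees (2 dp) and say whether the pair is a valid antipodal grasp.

δ = 136.79°, invalid

α = atan 0.7 = 34.99°;  2α = 69.98°
edge 0: e_0 = (-1.35, +0.63);  n_0 = (+0.4229, +0.9062)
edge 1: e_1 = (-4.99, -1.64);  n_1 = (-0.3122, +0.9500)
∠(n_0, n_1) = 43.21°
δ = |180° − 43.21°| = 136.79°
136.79° > 2α = 69.98°  →  invalid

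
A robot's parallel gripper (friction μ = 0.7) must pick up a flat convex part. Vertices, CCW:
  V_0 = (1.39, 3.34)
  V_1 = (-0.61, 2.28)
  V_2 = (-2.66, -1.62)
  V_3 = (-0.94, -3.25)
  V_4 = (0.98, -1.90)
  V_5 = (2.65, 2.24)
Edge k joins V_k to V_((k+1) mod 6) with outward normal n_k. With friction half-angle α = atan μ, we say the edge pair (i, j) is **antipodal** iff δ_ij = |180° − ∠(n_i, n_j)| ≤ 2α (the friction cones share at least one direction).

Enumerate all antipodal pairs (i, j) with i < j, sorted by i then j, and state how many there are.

count = 6; pairs: (0,3), (0,4), (1,3), (1,4), (2,4), (2,5)

α = atan 0.7 = 34.99°;  2α = 69.98°
n_0 = (-0.4683, +0.8836)
n_1 = (-0.8852, +0.4653)
n_2 = (-0.6879, -0.7258)
n_3 = (+0.5752, -0.8180)
n_4 = (+0.9274, -0.3741)
n_5 = (+0.6577, +0.7533)
  (0,1): δ = 145.65°  ·
  (0,2): δ = 71.38°  ·
  (0,3): δ = 7.19°  ✓
  (0,4): δ = 40.11°  ✓
  (0,5): δ = 110.95°  ·
  (1,2): δ = 105.73°  ·
  (1,3): δ = 27.16°  ✓
  (1,4): δ = 5.76°  ✓
  (1,5): δ = 76.61°  ·
  (2,3): δ = 101.43°  ·
  (2,4): δ = 68.51°  ✓
  (2,5): δ = 2.34°  ✓
  (3,4): δ = 147.08°  ·
  (3,5): δ = 76.23°  ·
  (4,5): δ = 109.15°  ·
antipodal pairs: 6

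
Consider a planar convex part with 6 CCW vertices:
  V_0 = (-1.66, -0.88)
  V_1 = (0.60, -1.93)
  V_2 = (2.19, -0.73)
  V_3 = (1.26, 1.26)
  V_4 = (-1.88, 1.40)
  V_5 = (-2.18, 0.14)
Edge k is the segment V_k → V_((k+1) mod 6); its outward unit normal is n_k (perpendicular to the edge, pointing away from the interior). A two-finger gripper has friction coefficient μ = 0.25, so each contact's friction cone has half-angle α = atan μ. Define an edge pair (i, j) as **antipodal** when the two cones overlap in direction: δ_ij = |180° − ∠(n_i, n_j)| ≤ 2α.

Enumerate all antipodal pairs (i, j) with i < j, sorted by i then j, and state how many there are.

α = atan 0.25 = 14.04°;  2α = 28.07°
n_0 = (-0.4213, -0.9069)
n_1 = (+0.6024, -0.7982)
n_2 = (+0.9060, +0.4234)
n_3 = (+0.0445, +0.9990)
n_4 = (-0.9728, +0.2316)
n_5 = (-0.8909, -0.4542)
  (0,1): δ = 118.04°  ·
  (0,2): δ = 40.03°  ·
  (0,3): δ = 22.37°  ✓
  (0,4): δ = 101.53°  ·
  (0,5): δ = 141.93°  ·
  (1,2): δ = 101.99°  ·
  (1,3): δ = 39.60°  ·
  (1,4): δ = 39.57°  ·
  (1,5): δ = 79.97°  ·
  (2,3): δ = 117.60°  ·
  (2,4): δ = 38.44°  ·
  (2,5): δ = 1.96°  ✓
  (3,4): δ = 100.84°  ·
  (3,5): δ = 60.43°  ·
  (4,5): δ = 139.59°  ·
antipodal pairs: 2

count = 2; pairs: (0,3), (2,5)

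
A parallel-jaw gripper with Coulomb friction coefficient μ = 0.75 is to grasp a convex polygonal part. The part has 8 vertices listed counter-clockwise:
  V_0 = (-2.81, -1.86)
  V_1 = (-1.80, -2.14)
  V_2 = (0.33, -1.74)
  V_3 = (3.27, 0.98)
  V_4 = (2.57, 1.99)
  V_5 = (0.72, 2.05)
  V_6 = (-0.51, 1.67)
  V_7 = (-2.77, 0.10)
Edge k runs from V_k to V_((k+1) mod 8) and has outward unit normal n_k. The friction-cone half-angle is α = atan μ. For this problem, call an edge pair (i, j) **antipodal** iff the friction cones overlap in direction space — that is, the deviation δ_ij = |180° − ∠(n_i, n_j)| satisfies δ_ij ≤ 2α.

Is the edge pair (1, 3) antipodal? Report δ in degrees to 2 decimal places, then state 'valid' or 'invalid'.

δ = 65.91°, valid

α = atan 0.75 = 36.87°;  2α = 73.74°
edge 1: e_1 = (+2.13, +0.40);  n_1 = (+0.1846, -0.9828)
edge 3: e_3 = (-0.70, +1.01);  n_3 = (+0.8219, +0.5696)
∠(n_1, n_3) = 114.09°
δ = |180° − 114.09°| = 65.91°
65.91° ≤ 2α = 73.74°  →  valid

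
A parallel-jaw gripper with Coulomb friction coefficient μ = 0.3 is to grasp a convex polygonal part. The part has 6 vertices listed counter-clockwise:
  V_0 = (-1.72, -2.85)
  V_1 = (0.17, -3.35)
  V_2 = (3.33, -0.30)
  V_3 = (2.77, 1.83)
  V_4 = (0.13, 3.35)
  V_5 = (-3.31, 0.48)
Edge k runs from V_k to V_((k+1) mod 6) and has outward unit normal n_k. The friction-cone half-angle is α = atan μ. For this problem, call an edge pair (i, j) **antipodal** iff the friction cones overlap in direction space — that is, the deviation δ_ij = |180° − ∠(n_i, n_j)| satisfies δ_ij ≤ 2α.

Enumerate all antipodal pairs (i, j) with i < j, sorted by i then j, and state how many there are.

count = 3; pairs: (0,3), (1,4), (2,5)

α = atan 0.3 = 16.70°;  2α = 33.40°
n_0 = (-0.2558, -0.9667)
n_1 = (+0.6945, -0.7195)
n_2 = (+0.9671, +0.2543)
n_3 = (+0.4990, +0.8666)
n_4 = (-0.6406, +0.7679)
n_5 = (-0.9024, -0.4309)
  (0,1): δ = 121.20°  ·
  (0,2): δ = 60.45°  ·
  (0,3): δ = 15.11°  ✓
  (0,4): δ = 54.66°  ·
  (0,5): δ = 130.34°  ·
  (1,2): δ = 119.25°  ·
  (1,3): δ = 73.92°  ·
  (1,4): δ = 4.15°  ✓
  (1,5): δ = 71.54°  ·
  (2,3): δ = 134.66°  ·
  (2,4): δ = 64.89°  ·
  (2,5): δ = 10.79°  ✓
  (3,4): δ = 110.23°  ·
  (3,5): δ = 34.55°  ·
  (4,5): δ = 104.31°  ·
antipodal pairs: 3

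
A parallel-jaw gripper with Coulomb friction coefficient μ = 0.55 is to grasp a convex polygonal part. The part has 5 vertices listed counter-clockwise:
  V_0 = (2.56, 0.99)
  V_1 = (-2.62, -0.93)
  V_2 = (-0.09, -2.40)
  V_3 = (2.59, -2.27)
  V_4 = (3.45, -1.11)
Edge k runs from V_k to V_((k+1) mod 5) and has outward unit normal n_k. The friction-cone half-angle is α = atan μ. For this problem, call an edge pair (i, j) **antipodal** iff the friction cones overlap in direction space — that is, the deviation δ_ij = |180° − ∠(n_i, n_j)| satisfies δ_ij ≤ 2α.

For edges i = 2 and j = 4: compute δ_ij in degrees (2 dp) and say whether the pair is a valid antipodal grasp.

α = atan 0.55 = 28.81°;  2α = 57.62°
edge 2: e_2 = (+2.68, +0.13);  n_2 = (+0.0485, -0.9988)
edge 4: e_4 = (-0.89, +2.10);  n_4 = (+0.9207, +0.3902)
∠(n_2, n_4) = 110.19°
δ = |180° − 110.19°| = 69.81°
69.81° > 2α = 57.62°  →  invalid

δ = 69.81°, invalid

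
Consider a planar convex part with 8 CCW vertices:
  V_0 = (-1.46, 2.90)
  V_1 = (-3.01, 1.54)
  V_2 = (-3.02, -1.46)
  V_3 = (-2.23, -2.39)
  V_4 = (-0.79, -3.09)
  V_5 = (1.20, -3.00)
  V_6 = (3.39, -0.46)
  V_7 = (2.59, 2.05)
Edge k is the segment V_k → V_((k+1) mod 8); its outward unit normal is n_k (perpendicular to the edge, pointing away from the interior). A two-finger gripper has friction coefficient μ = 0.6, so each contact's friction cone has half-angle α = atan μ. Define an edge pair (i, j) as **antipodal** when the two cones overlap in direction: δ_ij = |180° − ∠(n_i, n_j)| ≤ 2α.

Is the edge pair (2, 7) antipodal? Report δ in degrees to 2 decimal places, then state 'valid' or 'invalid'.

α = atan 0.6 = 30.96°;  2α = 61.93°
edge 2: e_2 = (+0.79, -0.93);  n_2 = (-0.7621, -0.6474)
edge 7: e_7 = (-4.05, +0.85);  n_7 = (+0.2054, +0.9787)
∠(n_2, n_7) = 142.20°
δ = |180° − 142.20°| = 37.80°
37.80° ≤ 2α = 61.93°  →  valid

δ = 37.80°, valid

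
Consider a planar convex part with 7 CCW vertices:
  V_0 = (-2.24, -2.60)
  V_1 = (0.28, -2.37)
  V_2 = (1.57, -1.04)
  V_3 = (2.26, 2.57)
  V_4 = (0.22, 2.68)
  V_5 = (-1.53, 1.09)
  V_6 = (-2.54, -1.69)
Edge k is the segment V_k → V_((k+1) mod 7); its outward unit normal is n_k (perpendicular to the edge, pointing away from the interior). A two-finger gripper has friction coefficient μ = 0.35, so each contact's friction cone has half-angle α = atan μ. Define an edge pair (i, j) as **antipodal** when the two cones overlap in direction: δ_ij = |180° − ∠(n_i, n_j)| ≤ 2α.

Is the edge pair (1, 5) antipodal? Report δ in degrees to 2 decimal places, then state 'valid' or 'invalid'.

δ = 24.16°, valid

α = atan 0.35 = 19.29°;  2α = 38.58°
edge 1: e_1 = (+1.29, +1.33);  n_1 = (+0.7178, -0.6962)
edge 5: e_5 = (-1.01, -2.78);  n_5 = (-0.9399, +0.3415)
∠(n_1, n_5) = 155.84°
δ = |180° − 155.84°| = 24.16°
24.16° ≤ 2α = 38.58°  →  valid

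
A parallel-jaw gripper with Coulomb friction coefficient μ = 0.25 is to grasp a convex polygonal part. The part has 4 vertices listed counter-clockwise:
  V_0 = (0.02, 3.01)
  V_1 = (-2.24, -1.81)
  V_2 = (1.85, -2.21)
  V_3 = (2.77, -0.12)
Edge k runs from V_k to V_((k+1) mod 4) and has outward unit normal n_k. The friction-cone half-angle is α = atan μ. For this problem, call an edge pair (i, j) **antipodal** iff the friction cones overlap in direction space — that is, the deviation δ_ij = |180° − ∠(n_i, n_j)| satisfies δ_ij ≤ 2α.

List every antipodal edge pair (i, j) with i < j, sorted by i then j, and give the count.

α = atan 0.25 = 14.04°;  2α = 28.07°
n_0 = (-0.9054, +0.4245)
n_1 = (-0.0973, -0.9953)
n_2 = (+0.9153, -0.4029)
n_3 = (+0.7512, +0.6600)
  (0,1): δ = 70.46°  ·
  (0,2): δ = 1.36°  ✓
  (0,3): δ = 66.42°  ·
  (1,2): δ = 108.17°  ·
  (1,3): δ = 43.11°  ·
  (2,3): δ = 114.94°  ·
antipodal pairs: 1

count = 1; pairs: (0,2)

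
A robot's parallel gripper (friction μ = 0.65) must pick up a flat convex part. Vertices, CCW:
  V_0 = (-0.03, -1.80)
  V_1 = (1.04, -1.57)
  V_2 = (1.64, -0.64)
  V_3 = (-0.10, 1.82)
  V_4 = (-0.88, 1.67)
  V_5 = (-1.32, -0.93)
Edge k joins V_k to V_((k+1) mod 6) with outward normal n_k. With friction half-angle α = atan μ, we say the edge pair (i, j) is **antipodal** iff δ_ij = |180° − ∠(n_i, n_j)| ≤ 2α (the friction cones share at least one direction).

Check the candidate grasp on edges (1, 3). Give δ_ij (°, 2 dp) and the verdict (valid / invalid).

δ = 46.29°, valid

α = atan 0.65 = 33.02°;  2α = 66.05°
edge 1: e_1 = (+0.60, +0.93);  n_1 = (+0.8403, -0.5421)
edge 3: e_3 = (-0.78, -0.15);  n_3 = (-0.1888, +0.9820)
∠(n_1, n_3) = 133.71°
δ = |180° − 133.71°| = 46.29°
46.29° ≤ 2α = 66.05°  →  valid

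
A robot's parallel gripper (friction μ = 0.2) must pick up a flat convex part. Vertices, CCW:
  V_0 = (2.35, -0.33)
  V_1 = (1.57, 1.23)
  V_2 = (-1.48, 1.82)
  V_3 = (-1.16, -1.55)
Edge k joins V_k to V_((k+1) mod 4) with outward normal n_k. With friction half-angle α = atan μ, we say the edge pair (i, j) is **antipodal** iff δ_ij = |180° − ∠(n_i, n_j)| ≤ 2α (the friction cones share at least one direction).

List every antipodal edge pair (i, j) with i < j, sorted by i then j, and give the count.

α = atan 0.2 = 11.31°;  2α = 22.62°
n_0 = (+0.8944, +0.4472)
n_1 = (+0.1899, +0.9818)
n_2 = (-0.9955, -0.0945)
n_3 = (+0.3283, -0.9446)
  (0,1): δ = 127.51°  ·
  (0,2): δ = 21.14°  ✓
  (0,3): δ = 82.60°  ·
  (1,2): δ = 73.63°  ·
  (1,3): δ = 30.11°  ·
  (2,3): δ = 76.26°  ·
antipodal pairs: 1

count = 1; pairs: (0,2)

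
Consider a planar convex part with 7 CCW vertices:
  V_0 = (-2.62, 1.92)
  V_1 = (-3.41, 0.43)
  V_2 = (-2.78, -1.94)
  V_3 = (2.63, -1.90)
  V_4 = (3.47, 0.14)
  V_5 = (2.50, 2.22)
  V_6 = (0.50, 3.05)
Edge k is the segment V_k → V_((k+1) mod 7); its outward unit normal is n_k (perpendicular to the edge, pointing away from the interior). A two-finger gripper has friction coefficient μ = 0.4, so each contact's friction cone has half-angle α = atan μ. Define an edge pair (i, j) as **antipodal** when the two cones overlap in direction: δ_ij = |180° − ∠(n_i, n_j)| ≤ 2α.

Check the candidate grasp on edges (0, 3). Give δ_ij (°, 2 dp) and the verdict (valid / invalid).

α = atan 0.4 = 21.80°;  2α = 43.60°
edge 0: e_0 = (-0.79, -1.49);  n_0 = (-0.8835, +0.4684)
edge 3: e_3 = (+0.84, +2.04);  n_3 = (+0.9247, -0.3807)
∠(n_0, n_3) = 174.45°
δ = |180° − 174.45°| = 5.55°
5.55° ≤ 2α = 43.60°  →  valid

δ = 5.55°, valid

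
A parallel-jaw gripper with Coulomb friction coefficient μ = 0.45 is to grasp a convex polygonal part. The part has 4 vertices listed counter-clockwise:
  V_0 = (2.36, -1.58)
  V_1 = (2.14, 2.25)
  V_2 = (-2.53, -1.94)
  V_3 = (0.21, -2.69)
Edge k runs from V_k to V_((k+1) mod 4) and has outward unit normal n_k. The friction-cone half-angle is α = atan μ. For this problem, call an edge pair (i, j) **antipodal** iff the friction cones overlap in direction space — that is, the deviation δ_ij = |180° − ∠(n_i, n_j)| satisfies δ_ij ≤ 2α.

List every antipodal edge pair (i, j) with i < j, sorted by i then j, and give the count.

count = 1; pairs: (1,3)

α = atan 0.45 = 24.23°;  2α = 48.46°
n_0 = (+0.9984, +0.0573)
n_1 = (-0.6678, +0.7443)
n_2 = (-0.2640, -0.9645)
n_3 = (+0.4587, -0.8886)
  (0,1): δ = 51.39°  ·
  (0,2): δ = 71.40°  ·
  (0,3): δ = 114.02°  ·
  (1,2): δ = 57.21°  ·
  (1,3): δ = 14.59°  ✓
  (2,3): δ = 137.39°  ·
antipodal pairs: 1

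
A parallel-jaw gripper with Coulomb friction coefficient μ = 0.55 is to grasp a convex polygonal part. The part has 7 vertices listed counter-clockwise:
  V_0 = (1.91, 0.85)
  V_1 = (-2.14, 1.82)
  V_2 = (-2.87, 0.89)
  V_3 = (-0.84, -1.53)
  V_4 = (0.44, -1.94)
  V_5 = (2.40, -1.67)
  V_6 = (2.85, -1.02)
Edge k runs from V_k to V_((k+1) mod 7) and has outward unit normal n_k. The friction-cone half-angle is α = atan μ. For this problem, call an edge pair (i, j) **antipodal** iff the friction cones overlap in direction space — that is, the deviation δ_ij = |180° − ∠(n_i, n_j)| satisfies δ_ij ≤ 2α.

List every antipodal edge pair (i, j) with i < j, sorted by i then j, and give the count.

count = 7; pairs: (0,2), (0,3), (0,4), (1,4), (1,5), (2,6), (3,6)

α = atan 0.55 = 28.81°;  2α = 57.62°
n_0 = (+0.2329, +0.9725)
n_1 = (-0.7866, +0.6174)
n_2 = (-0.7661, -0.6427)
n_3 = (-0.3050, -0.9523)
n_4 = (+0.1365, -0.9906)
n_5 = (+0.8222, -0.5692)
n_6 = (+0.8935, +0.4491)
  (0,1): δ = 114.66°  ·
  (0,2): δ = 36.54°  ✓
  (0,3): δ = 4.29°  ✓
  (0,4): δ = 21.31°  ✓
  (0,5): δ = 68.77°  ·
  (0,6): δ = 130.16°  ·
  (1,2): δ = 101.88°  ·
  (1,3): δ = 69.63°  ·
  (1,4): δ = 44.03°  ✓
  (1,5): δ = 3.43°  ✓
  (1,6): δ = 64.82°  ·
  (2,3): δ = 147.75°  ·
  (2,4): δ = 122.15°  ·
  (2,5): δ = 74.69°  ·
  (2,6): δ = 13.30°  ✓
  (3,4): δ = 154.40°  ·
  (3,5): δ = 106.93°  ·
  (3,6): δ = 45.55°  ✓
  (4,5): δ = 132.54°  ·
  (4,6): δ = 71.16°  ·
  (5,6): δ = 118.62°  ·
antipodal pairs: 7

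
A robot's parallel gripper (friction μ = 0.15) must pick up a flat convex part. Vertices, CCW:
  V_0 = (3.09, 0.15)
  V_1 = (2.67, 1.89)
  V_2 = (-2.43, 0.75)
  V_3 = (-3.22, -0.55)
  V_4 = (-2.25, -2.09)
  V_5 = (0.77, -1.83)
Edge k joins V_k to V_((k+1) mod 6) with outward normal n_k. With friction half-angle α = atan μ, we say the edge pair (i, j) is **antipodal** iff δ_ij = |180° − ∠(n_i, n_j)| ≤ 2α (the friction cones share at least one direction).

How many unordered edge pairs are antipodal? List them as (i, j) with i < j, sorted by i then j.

α = atan 0.15 = 8.53°;  2α = 17.06°
n_0 = (+0.9721, +0.2346)
n_1 = (-0.2181, +0.9759)
n_2 = (-0.8546, +0.5193)
n_3 = (-0.8461, -0.5330)
n_4 = (+0.0858, -0.9963)
n_5 = (+0.6492, -0.7606)
  (0,1): δ = 90.97°  ·
  (0,2): δ = 44.86°  ·
  (0,3): δ = 18.64°  ·
  (0,4): δ = 81.35°  ·
  (0,5): δ = 116.91°  ·
  (1,2): δ = 133.89°  ·
  (1,3): δ = 70.39°  ·
  (1,4): δ = 7.68°  ✓
  (1,5): δ = 27.88°  ·
  (2,3): δ = 116.51°  ·
  (2,4): δ = 53.79°  ·
  (2,5): δ = 18.23°  ·
  (3,4): δ = 117.28°  ·
  (3,5): δ = 81.73°  ·
  (4,5): δ = 144.44°  ·
antipodal pairs: 1

count = 1; pairs: (1,4)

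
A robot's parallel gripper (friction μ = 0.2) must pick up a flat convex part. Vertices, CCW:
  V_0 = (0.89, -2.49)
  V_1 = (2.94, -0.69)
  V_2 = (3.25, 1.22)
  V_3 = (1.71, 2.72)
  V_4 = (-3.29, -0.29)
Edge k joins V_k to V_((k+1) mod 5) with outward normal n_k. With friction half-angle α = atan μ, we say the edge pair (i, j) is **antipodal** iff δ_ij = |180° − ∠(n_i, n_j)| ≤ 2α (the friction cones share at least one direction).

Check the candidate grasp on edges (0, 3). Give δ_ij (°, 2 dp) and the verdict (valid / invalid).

δ = 10.24°, valid

α = atan 0.2 = 11.31°;  2α = 22.62°
edge 0: e_0 = (+2.05, +1.80);  n_0 = (+0.6598, -0.7514)
edge 3: e_3 = (-5.00, -3.01);  n_3 = (-0.5158, +0.8567)
∠(n_0, n_3) = 169.76°
δ = |180° − 169.76°| = 10.24°
10.24° ≤ 2α = 22.62°  →  valid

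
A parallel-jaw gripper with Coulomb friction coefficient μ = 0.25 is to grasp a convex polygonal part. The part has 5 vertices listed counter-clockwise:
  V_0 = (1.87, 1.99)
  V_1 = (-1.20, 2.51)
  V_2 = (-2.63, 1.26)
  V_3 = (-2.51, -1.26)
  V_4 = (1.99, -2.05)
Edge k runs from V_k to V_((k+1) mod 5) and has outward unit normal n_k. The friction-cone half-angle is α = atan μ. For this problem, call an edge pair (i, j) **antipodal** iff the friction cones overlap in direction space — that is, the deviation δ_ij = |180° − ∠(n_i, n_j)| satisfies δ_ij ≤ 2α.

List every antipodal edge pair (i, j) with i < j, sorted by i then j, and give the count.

count = 2; pairs: (0,3), (2,4)

α = atan 0.25 = 14.04°;  2α = 28.07°
n_0 = (+0.1670, +0.9860)
n_1 = (-0.6581, +0.7529)
n_2 = (-0.9989, -0.0476)
n_3 = (-0.1729, -0.9849)
n_4 = (+0.9996, +0.0297)
  (0,1): δ = 129.23°  ·
  (0,2): δ = 77.66°  ·
  (0,3): δ = 0.34°  ✓
  (0,4): δ = 101.31°  ·
  (1,2): δ = 128.43°  ·
  (1,3): δ = 51.11°  ·
  (1,4): δ = 50.54°  ·
  (2,3): δ = 102.68°  ·
  (2,4): δ = 1.02°  ✓
  (3,4): δ = 78.34°  ·
antipodal pairs: 2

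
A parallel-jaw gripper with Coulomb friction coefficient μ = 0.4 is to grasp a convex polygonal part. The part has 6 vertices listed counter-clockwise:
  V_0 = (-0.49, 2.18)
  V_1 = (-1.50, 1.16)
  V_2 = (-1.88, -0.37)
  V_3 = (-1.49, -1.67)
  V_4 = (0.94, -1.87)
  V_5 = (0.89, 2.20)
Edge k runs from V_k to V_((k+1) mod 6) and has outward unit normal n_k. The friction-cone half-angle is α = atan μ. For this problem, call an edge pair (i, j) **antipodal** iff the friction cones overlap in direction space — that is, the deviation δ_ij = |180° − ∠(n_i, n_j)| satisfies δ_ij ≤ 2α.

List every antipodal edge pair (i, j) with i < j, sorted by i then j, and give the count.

α = atan 0.4 = 21.80°;  2α = 43.60°
n_0 = (-0.7106, +0.7036)
n_1 = (-0.9705, +0.2410)
n_2 = (-0.9578, -0.2873)
n_3 = (-0.0820, -0.9966)
n_4 = (+0.9999, +0.0123)
n_5 = (-0.0145, +0.9999)
  (0,1): δ = 149.23°  ·
  (0,2): δ = 118.58°  ·
  (0,3): δ = 49.99°  ·
  (0,4): δ = 45.42°  ·
  (0,5): δ = 135.55°  ·
  (1,2): δ = 149.35°  ·
  (1,3): δ = 80.76°  ·
  (1,4): δ = 14.65°  ✓
  (1,5): δ = 104.78°  ·
  (2,3): δ = 111.40°  ·
  (2,4): δ = 16.00°  ✓
  (2,5): δ = 74.13°  ·
  (3,4): δ = 84.59°  ·
  (3,5): δ = 5.54°  ✓
  (4,5): δ = 89.87°  ·
antipodal pairs: 3

count = 3; pairs: (1,4), (2,4), (3,5)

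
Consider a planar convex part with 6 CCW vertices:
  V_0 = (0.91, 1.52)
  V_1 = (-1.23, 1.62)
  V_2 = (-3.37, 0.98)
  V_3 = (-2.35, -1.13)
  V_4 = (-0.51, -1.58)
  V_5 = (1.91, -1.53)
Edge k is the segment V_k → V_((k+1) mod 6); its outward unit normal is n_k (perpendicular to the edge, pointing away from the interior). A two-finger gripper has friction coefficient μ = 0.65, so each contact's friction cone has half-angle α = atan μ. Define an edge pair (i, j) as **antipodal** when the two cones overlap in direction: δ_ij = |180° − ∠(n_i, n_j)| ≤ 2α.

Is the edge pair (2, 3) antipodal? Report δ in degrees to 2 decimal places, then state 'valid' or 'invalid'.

α = atan 0.65 = 33.02°;  2α = 66.05°
edge 2: e_2 = (+1.02, -2.11);  n_2 = (-0.9003, -0.4352)
edge 3: e_3 = (+1.84, -0.45);  n_3 = (-0.2376, -0.9714)
∠(n_2, n_3) = 50.46°
δ = |180° − 50.46°| = 129.54°
129.54° > 2α = 66.05°  →  invalid

δ = 129.54°, invalid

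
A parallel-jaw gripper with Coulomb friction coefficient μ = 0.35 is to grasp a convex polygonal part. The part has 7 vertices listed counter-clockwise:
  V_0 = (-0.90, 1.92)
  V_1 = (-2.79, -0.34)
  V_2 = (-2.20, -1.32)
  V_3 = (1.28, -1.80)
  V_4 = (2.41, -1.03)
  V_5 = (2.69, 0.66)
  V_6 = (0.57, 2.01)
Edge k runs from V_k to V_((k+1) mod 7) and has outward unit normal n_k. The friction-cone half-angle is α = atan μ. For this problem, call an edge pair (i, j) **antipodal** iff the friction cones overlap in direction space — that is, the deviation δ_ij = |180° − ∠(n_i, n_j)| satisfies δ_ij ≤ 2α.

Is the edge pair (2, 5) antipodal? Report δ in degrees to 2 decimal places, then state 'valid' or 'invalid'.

α = atan 0.35 = 19.29°;  2α = 38.58°
edge 2: e_2 = (+3.48, -0.48);  n_2 = (-0.1366, -0.9906)
edge 5: e_5 = (-2.12, +1.35);  n_5 = (+0.5371, +0.8435)
∠(n_2, n_5) = 155.36°
δ = |180° − 155.36°| = 24.64°
24.64° ≤ 2α = 38.58°  →  valid

δ = 24.64°, valid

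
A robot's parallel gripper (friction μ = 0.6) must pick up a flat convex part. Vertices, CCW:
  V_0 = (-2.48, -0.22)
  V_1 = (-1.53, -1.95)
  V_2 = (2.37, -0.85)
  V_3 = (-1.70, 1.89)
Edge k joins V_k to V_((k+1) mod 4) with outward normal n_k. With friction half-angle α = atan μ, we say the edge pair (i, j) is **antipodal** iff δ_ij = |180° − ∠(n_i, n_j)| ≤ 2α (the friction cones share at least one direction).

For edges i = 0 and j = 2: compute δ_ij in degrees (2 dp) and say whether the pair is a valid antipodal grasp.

α = atan 0.6 = 30.96°;  2α = 61.93°
edge 0: e_0 = (+0.95, -1.73);  n_0 = (-0.8765, -0.4813)
edge 2: e_2 = (-4.07, +2.74);  n_2 = (+0.5585, +0.8295)
∠(n_0, n_2) = 152.72°
δ = |180° − 152.72°| = 27.28°
27.28° ≤ 2α = 61.93°  →  valid

δ = 27.28°, valid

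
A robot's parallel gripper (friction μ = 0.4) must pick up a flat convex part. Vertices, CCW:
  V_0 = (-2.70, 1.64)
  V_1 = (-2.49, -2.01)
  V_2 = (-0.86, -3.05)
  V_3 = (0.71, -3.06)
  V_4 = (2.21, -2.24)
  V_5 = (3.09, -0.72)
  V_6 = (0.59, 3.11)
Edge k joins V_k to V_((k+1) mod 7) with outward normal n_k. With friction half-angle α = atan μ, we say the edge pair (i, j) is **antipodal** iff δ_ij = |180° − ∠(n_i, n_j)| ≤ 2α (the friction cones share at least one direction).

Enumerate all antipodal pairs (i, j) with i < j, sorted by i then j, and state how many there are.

α = atan 0.4 = 21.80°;  2α = 43.60°
n_0 = (-0.9983, -0.0574)
n_1 = (-0.5379, -0.8430)
n_2 = (-0.0064, -1.0000)
n_3 = (+0.4797, -0.8774)
n_4 = (+0.8654, -0.5010)
n_5 = (+0.8374, +0.5466)
n_6 = (-0.4079, +0.9130)
  (0,1): δ = 125.83°  ·
  (0,2): δ = 93.66°  ·
  (0,3): δ = 64.63°  ·
  (0,4): δ = 33.36°  ✓
  (0,5): δ = 29.84°  ✓
  (0,6): δ = 110.78°  ·
  (1,2): δ = 147.83°  ·
  (1,3): δ = 118.80°  ·
  (1,4): δ = 87.53°  ·
  (1,5): δ = 24.33°  ✓
  (1,6): δ = 56.61°  ·
  (2,3): δ = 150.97°  ·
  (2,4): δ = 119.70°  ·
  (2,5): δ = 56.50°  ·
  (2,6): δ = 24.44°  ✓
  (3,4): δ = 148.73°  ·
  (3,5): δ = 85.53°  ·
  (3,6): δ = 4.59°  ✓
  (4,5): δ = 116.80°  ·
  (4,6): δ = 35.86°  ✓
  (5,6): δ = 99.06°  ·
antipodal pairs: 6

count = 6; pairs: (0,4), (0,5), (1,5), (2,6), (3,6), (4,6)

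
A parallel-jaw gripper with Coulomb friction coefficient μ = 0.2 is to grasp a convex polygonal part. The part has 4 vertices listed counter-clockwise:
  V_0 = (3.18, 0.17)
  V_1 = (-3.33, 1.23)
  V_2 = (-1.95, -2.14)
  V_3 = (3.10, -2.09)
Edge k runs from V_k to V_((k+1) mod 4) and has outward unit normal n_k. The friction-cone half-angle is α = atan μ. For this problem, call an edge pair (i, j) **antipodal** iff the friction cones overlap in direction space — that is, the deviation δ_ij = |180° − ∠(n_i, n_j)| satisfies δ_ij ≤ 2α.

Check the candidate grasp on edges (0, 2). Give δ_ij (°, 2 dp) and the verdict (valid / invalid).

α = atan 0.2 = 11.31°;  2α = 22.62°
edge 0: e_0 = (-6.51, +1.06);  n_0 = (+0.1607, +0.9870)
edge 2: e_2 = (+5.05, +0.05);  n_2 = (+0.0099, -1.0000)
∠(n_0, n_2) = 170.18°
δ = |180° − 170.18°| = 9.82°
9.82° ≤ 2α = 22.62°  →  valid

δ = 9.82°, valid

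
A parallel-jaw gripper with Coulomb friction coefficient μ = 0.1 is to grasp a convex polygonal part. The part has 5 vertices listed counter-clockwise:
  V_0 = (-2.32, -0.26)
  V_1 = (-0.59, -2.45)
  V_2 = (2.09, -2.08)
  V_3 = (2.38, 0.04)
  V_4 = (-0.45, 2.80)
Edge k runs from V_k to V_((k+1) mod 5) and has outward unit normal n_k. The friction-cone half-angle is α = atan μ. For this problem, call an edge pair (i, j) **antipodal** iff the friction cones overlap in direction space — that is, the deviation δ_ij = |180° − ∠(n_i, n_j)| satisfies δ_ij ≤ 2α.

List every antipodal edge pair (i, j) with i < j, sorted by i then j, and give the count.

count = 1; pairs: (0,3)

α = atan 0.1 = 5.71°;  2α = 11.42°
n_0 = (-0.7847, -0.6199)
n_1 = (+0.1368, -0.9906)
n_2 = (+0.9908, -0.1355)
n_3 = (+0.6982, +0.7159)
n_4 = (-0.8533, +0.5215)
  (0,1): δ = 120.45°  ·
  (0,2): δ = 46.10°  ·
  (0,3): δ = 7.41°  ✓
  (0,4): δ = 110.26°  ·
  (1,2): δ = 105.65°  ·
  (1,3): δ = 52.14°  ·
  (1,4): δ = 50.71°  ·
  (2,3): δ = 126.49°  ·
  (2,4): δ = 23.64°  ·
  (3,4): δ = 77.15°  ·
antipodal pairs: 1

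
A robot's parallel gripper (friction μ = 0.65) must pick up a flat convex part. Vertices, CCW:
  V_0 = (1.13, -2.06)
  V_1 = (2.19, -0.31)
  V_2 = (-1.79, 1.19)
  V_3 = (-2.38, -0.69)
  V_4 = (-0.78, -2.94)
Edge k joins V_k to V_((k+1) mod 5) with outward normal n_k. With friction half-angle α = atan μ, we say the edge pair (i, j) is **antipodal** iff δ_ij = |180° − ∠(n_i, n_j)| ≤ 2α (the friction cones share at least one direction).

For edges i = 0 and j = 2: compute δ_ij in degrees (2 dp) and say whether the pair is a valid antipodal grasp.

δ = 13.78°, valid

α = atan 0.65 = 33.02°;  2α = 66.05°
edge 0: e_0 = (+1.06, +1.75);  n_0 = (+0.8553, -0.5181)
edge 2: e_2 = (-0.59, -1.88);  n_2 = (-0.9541, +0.2994)
∠(n_0, n_2) = 166.22°
δ = |180° − 166.22°| = 13.78°
13.78° ≤ 2α = 66.05°  →  valid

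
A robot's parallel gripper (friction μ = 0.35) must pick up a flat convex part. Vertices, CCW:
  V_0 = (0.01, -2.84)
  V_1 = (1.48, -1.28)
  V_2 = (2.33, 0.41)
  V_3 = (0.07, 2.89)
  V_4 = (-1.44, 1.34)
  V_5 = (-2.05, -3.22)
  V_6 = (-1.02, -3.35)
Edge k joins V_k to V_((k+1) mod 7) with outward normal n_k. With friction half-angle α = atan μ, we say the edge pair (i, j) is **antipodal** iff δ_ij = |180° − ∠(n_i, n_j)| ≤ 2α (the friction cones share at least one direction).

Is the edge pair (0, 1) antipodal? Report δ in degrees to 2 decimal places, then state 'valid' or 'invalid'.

δ = 163.40°, invalid

α = atan 0.35 = 19.29°;  2α = 38.58°
edge 0: e_0 = (+1.47, +1.56);  n_0 = (+0.7278, -0.6858)
edge 1: e_1 = (+0.85, +1.69);  n_1 = (+0.8934, -0.4493)
∠(n_0, n_1) = 16.60°
δ = |180° − 16.60°| = 163.40°
163.40° > 2α = 38.58°  →  invalid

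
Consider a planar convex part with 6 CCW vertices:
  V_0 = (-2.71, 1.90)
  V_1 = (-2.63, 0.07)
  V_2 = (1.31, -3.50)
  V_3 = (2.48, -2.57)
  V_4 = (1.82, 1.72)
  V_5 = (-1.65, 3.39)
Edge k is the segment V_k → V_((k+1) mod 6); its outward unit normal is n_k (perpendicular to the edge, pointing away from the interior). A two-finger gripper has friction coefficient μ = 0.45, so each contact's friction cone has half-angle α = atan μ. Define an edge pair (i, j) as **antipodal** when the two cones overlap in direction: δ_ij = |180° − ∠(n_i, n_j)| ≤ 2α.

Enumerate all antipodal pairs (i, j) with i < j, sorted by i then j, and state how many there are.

count = 5; pairs: (0,3), (1,3), (1,4), (2,5), (3,5)

α = atan 0.45 = 24.23°;  2α = 48.46°
n_0 = (-0.9990, -0.0437)
n_1 = (-0.6715, -0.7410)
n_2 = (+0.6222, -0.7828)
n_3 = (+0.9884, +0.1521)
n_4 = (+0.4337, +0.9011)
n_5 = (-0.8148, +0.5797)
  (0,1): δ = 134.68°  ·
  (0,2): δ = 54.02°  ·
  (0,3): δ = 6.24°  ✓
  (0,4): δ = 61.80°  ·
  (0,5): δ = 142.07°  ·
  (1,2): δ = 99.34°  ·
  (1,3): δ = 39.07°  ✓
  (1,4): δ = 16.48°  ✓
  (1,5): δ = 96.75°  ·
  (2,3): δ = 119.73°  ·
  (2,4): δ = 64.18°  ·
  (2,5): δ = 16.09°  ✓
  (3,4): δ = 124.45°  ·
  (3,5): δ = 44.17°  ✓
  (4,5): δ = 99.73°  ·
antipodal pairs: 5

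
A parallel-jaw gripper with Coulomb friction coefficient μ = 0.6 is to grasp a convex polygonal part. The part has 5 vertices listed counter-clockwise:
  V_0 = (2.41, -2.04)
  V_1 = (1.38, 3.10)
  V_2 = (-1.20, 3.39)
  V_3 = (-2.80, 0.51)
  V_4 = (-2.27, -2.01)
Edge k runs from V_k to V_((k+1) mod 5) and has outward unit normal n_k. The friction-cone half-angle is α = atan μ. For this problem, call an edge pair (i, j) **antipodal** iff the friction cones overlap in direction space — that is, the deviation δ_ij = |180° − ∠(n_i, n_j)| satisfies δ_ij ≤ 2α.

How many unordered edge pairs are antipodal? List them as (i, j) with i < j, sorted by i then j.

count = 4; pairs: (0,2), (0,3), (1,4), (2,4)

α = atan 0.6 = 30.96°;  2α = 61.93°
n_0 = (+0.9805, +0.1965)
n_1 = (+0.1117, +0.9937)
n_2 = (-0.8742, +0.4856)
n_3 = (-0.9786, -0.2058)
n_4 = (-0.0064, -1.0000)
  (0,1): δ = 107.74°  ·
  (0,2): δ = 40.39°  ✓
  (0,3): δ = 0.55°  ✓
  (0,4): δ = 78.30°  ·
  (1,2): δ = 112.64°  ·
  (1,3): δ = 71.71°  ·
  (1,4): δ = 6.05°  ✓
  (2,3): δ = 139.07°  ·
  (2,4): δ = 61.31°  ✓
  (3,4): δ = 102.24°  ·
antipodal pairs: 4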